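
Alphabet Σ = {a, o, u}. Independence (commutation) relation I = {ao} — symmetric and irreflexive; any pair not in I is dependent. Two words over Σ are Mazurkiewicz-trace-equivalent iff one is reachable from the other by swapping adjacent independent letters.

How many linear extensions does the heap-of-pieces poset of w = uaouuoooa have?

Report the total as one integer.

8

#0=u has no predecessor
#1=a depends on [0:u]
#2=o depends on [0:u]
#3=u depends on [1:a, 2:o]
#4=u depends on [3:u]
#5=o depends on [4:u]
#6=o depends on [5:o]
#7=o depends on [6:o]
#8=a depends on [4:u]
sources: [0:u]
N(rest) = Σ N(rest − s) over sources s of rest; N(one piece) = 1:
  size 1 → [7]=1  [8]=1
  size 2 → [6,7]=1  [7,8]=2
  size 3 → [5,6,7]=1  [6,7,8]=3
  size 4 → [5,6,7,8]=4
  size 5 → [4,5,6,7,8]=4
  size 6 → [3,4,5,6,7,8]=4
  size 7 → [1,3,4,5,6,7,8]=4  [2,3,4,5,6,7,8]=4
  first=0(u) contributes 8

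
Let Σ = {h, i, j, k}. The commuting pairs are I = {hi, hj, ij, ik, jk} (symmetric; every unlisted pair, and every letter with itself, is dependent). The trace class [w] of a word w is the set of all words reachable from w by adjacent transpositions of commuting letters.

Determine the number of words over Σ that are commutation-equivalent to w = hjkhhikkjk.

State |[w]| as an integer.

0(h) covers ∅
1(j) covers ∅
2(k) covers 0:h
3(h) covers 2:k
4(h) covers 3:h
5(i) covers ∅
6(k) covers 4:h
7(k) covers 6:k
8(j) covers 1:j
9(k) covers 7:k
floor of heap: 0:h, 1:j, 5:i
completions by unplaced set U, small U first (add the entries for U minus each lowest piece of U):
  |U|=1: {5}:1  {8}:1  {9}:1
  |U|=2: {1,8}:1  {5,8}:2  {5,9}:2  {7,9}:1  {8,9}:2
  |U|=3: {1,5,8}:3  {1,8,9}:3  {5,7,9}:3  {5,8,9}:6  {6,7,9}:1  {7,8,9}:3
  |U|=4: {1,5,8,9}:12  {1,7,8,9}:6  {4,6,7,9}:1  {5,6,7,9}:4  {5,7,8,9}:12  {6,7,8,9}:4
  |U|=5: {1,5,7,8,9}:30  {1,6,7,8,9}:10  {3,4,6,7,9}:1  {4,5,6,7,9}:5  {4,6,7,8,9}:5  {5,6,7,8,9}:20
  |U|=6: {1,4,6,7,8,9}:15  {1,5,6,7,8,9}:60  {2,3,4,6,7,9}:1  {3,4,5,6,7,9}:6  {3,4,6,7,8,9}:6  {4,5,6,7,8,9}:30
  |U|=7: {0,2,3,4,6,7,9}:1  {1,3,4,6,7,8,9}:21  {1,4,5,6,7,8,9}:105  {2,3,4,5,6,7,9}:7  {2,3,4,6,7,8,9}:7  {3,4,5,6,7,8,9}:42
  |U|=8: {0,2,3,4,5,6,7,9}:8  {0,2,3,4,6,7,8,9}:8  {1,2,3,4,6,7,8,9}:28  {1,3,4,5,6,7,8,9}:168  {2,3,4,5,6,7,8,9}:56
  start at 0(h): 252
  start at 1(j): 72
  start at 5(i): 36
sum over floor = 360

360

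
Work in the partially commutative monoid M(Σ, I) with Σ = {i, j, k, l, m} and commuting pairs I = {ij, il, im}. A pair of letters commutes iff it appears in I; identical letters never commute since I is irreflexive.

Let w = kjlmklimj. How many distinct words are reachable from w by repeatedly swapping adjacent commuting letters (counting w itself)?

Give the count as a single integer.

#0=k has no predecessor
#1=j depends on [0:k]
#2=l depends on [1:j]
#3=m depends on [2:l]
#4=k depends on [3:m]
#5=l depends on [4:k]
#6=i depends on [4:k]
#7=m depends on [5:l]
#8=j depends on [7:m]
sources: [0:k]
N(rest) = Σ N(rest − s) over sources s of rest; N(one piece) = 1:
  size 1 → [6]=1  [8]=1
  size 2 → [6,8]=2  [7,8]=1
  size 3 → [5,7,8]=1  [6,7,8]=3
  size 4 → [5,6,7,8]=4
  size 5 → [4,5,6,7,8]=4
  size 6 → [3,4,5,6,7,8]=4
  size 7 → [2,3,4,5,6,7,8]=4
  first=0(k) contributes 4

4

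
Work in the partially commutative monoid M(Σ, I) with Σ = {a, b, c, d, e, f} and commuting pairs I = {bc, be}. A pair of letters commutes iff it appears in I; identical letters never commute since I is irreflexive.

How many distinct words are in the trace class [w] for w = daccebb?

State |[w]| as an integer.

10

0(d) covers ∅
1(a) covers 0:d
2(c) covers 1:a
3(c) covers 2:c
4(e) covers 3:c
5(b) covers 1:a
6(b) covers 5:b
floor of heap: 0:d
completions by unplaced set U, small U first (add the entries for U minus each lowest piece of U):
  |U|=1: {4}:1  {6}:1
  |U|=2: {3,4}:1  {4,6}:2  {5,6}:1
  |U|=3: {2,3,4}:1  {3,4,6}:3  {4,5,6}:3
  |U|=4: {2,3,4,6}:4  {3,4,5,6}:6
  |U|=5: {2,3,4,5,6}:10
  start at 0(d): 10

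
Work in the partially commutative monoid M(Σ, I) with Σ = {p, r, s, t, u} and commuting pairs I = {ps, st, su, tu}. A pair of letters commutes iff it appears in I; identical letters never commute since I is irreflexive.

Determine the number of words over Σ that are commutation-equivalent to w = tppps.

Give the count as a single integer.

piece 0:t — minimal
piece 1:p rests on {0:t}
piece 2:p rests on {1:p}
piece 3:p rests on {2:p}
piece 4:s — minimal
minimal pieces: {0:t, 4:s}
ways to finish when only these pieces remain (= sum over removing one remaining piece with nothing left below it):
  1 left: {3}→1  {4}→1
  2 left: {2,3}→1  {3,4}→2
  3 left: {1,2,3}→1  {2,3,4}→3
  placing 0:t first → 4 extensions
  placing 4:s first → 1 extensions
total linear extensions = 5

5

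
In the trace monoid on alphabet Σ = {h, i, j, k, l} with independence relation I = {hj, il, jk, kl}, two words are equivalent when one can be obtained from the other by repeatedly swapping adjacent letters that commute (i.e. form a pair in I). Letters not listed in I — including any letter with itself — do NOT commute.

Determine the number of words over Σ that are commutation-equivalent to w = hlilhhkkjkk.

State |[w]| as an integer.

drop 0:h onto floor
drop 1:l onto {0:h}
drop 2:i onto {0:h}
drop 3:l onto {1:l}
drop 4:h onto {2:i, 3:l}
drop 5:h onto {4:h}
drop 6:k onto {5:h}
drop 7:k onto {6:k}
drop 8:j onto {2:i, 3:l}
drop 9:k onto {7:k}
drop 10:k onto {9:k}
ground layer = {0:h}
drop-orders for the pieces not yet dropped (sum over which currently-grounded one goes next):
  1 to go: {8} 1  {10} 1
  2 to go: {8,10} 2  {9,10} 1
  3 to go: {7,9,10} 1  {8,9,10} 3
  4 to go: {6,7,9,10} 1  {7,8,9,10} 4
  5 to go: {5,6,7,9,10} 1  {6,7,8,9,10} 5
  6 to go: {4,5,6,7,9,10} 1  {5,6,7,8,9,10} 6
  7 to go: {4,5,6,7,8,9,10} 7
  8 to go: {2,4,5,6,7,8,9,10} 7  {3,4,5,6,7,8,9,10} 7
  9 to go: {1,3,4,5,6,7,8,9,10} 7  {2,3,4,5,6,7,8,9,10} 14
  if 0:h drops first: 21 orders

21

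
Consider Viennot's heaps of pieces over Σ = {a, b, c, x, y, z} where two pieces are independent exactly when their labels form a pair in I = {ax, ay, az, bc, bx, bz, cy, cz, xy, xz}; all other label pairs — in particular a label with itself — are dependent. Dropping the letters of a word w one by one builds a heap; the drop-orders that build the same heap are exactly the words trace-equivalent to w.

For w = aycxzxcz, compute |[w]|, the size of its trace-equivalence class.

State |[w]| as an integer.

#0=a has no predecessor
#1=y has no predecessor
#2=c depends on [0:a]
#3=x depends on [2:c]
#4=z depends on [1:y]
#5=x depends on [3:x]
#6=c depends on [5:x]
#7=z depends on [4:z]
sources: [0:a, 1:y]
N(rest) = Σ N(rest − s) over sources s of rest; N(one piece) = 1:
  size 1 → [6]=1  [7]=1
  size 2 → [4,7]=1  [5,6]=1  [6,7]=2
  size 3 → [1,4,7]=1  [3,5,6]=1  [4,6,7]=3  [5,6,7]=3
  size 4 → [1,4,6,7]=4  [2,3,5,6]=1  [3,5,6,7]=4  [4,5,6,7]=6
  size 5 → [0,2,3,5,6]=1  [1,4,5,6,7]=10  [2,3,5,6,7]=5  [3,4,5,6,7]=10
  size 6 → [0,2,3,5,6,7]=6  [1,3,4,5,6,7]=20  [2,3,4,5,6,7]=15
  first=0(a) contributes 35
  first=1(y) contributes 21
|[w]| = 56

56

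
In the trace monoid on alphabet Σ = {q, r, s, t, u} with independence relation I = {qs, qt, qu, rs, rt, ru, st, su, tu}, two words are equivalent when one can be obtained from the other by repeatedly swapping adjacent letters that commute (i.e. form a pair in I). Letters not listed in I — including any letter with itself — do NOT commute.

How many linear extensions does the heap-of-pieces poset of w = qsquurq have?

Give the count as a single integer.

#0=q has no predecessor
#1=s has no predecessor
#2=q depends on [0:q]
#3=u has no predecessor
#4=u depends on [3:u]
#5=r depends on [2:q]
#6=q depends on [5:r]
sources: [0:q, 1:s, 3:u]
N(rest) = Σ N(rest − s) over sources s of rest; N(one piece) = 1:
  size 1 → [1]=1  [4]=1  [6]=1
  size 2 → [1,4]=2  [1,6]=2  [3,4]=1  [4,6]=2  [5,6]=1
  size 3 → [1,3,4]=3  [1,4,6]=6  [1,5,6]=3  [2,5,6]=1  [3,4,6]=3  [4,5,6]=3
  size 4 → [0,2,5,6]=1  [1,2,5,6]=4  [1,3,4,6]=12  [1,4,5,6]=12  [2,4,5,6]=4  [3,4,5,6]=6
  size 5 → [0,1,2,5,6]=5  [0,2,4,5,6]=5  [1,2,4,5,6]=20  [1,3,4,5,6]=30  [2,3,4,5,6]=10
  first=0(q) contributes 60
  first=1(s) contributes 15
  first=3(u) contributes 30
|[w]| = 105

105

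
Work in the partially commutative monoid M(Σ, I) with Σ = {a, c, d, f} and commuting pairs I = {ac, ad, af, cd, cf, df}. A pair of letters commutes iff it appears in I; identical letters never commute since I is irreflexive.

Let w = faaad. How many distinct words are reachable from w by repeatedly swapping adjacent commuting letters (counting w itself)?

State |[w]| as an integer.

20

drop 0:f onto floor
drop 1:a onto floor
drop 2:a onto {1:a}
drop 3:a onto {2:a}
drop 4:d onto floor
ground layer = {0:f, 1:a, 4:d}
drop-orders for the pieces not yet dropped (sum over which currently-grounded one goes next):
  1 to go: {0} 1  {3} 1  {4} 1
  2 to go: {0,3} 2  {0,4} 2  {2,3} 1  {3,4} 2
  3 to go: {0,2,3} 3  {0,3,4} 6  {1,2,3} 1  {2,3,4} 3
  if 0:f drops first: 4 orders
  if 1:a drops first: 12 orders
  if 4:d drops first: 4 orders
heap linearizations: 20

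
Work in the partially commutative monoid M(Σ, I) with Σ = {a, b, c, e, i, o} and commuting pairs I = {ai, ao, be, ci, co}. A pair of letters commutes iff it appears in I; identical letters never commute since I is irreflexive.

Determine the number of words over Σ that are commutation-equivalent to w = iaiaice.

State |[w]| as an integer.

piece 0:i — minimal
piece 1:a — minimal
piece 2:i rests on {0:i}
piece 3:a rests on {1:a}
piece 4:i rests on {2:i}
piece 5:c rests on {3:a}
piece 6:e rests on {4:i, 5:c}
minimal pieces: {0:i, 1:a}
ways to finish when only these pieces remain (= sum over removing one remaining piece with nothing left below it):
  1 left: {6}→1
  2 left: {4,6}→1  {5,6}→1
  3 left: {2,4,6}→1  {3,5,6}→1  {4,5,6}→2
  4 left: {0,2,4,6}→1  {1,3,5,6}→1  {2,4,5,6}→3  {3,4,5,6}→3
  5 left: {0,2,4,5,6}→4  {1,3,4,5,6}→4  {2,3,4,5,6}→6
  placing 0:i first → 10 extensions
  placing 1:a first → 10 extensions
total linear extensions = 20

20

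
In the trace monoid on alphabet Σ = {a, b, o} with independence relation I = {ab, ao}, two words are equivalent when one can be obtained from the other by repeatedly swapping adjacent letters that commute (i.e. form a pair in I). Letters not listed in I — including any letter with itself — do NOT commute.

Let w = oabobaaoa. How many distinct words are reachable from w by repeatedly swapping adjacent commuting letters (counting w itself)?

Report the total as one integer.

126

piece 0:o — minimal
piece 1:a — minimal
piece 2:b rests on {0:o}
piece 3:o rests on {2:b}
piece 4:b rests on {3:o}
piece 5:a rests on {1:a}
piece 6:a rests on {5:a}
piece 7:o rests on {4:b}
piece 8:a rests on {6:a}
minimal pieces: {0:o, 1:a}
ways to finish when only these pieces remain (= sum over removing one remaining piece with nothing left below it):
  1 left: {7}→1  {8}→1
  2 left: {4,7}→1  {6,8}→1  {7,8}→2
  3 left: {3,4,7}→1  {4,7,8}→3  {5,6,8}→1  {6,7,8}→3
  4 left: {1,5,6,8}→1  {2,3,4,7}→1  {3,4,7,8}→4  {4,6,7,8}→6  {5,6,7,8}→4
  5 left: {0,2,3,4,7}→1  {1,5,6,7,8}→5  {2,3,4,7,8}→5  {3,4,6,7,8}→10  {4,5,6,7,8}→10
  6 left: {0,2,3,4,7,8}→6  {1,4,5,6,7,8}→15  {2,3,4,6,7,8}→15  {3,4,5,6,7,8}→20
  7 left: {0,2,3,4,6,7,8}→21  {1,3,4,5,6,7,8}→35  {2,3,4,5,6,7,8}→35
  placing 0:o first → 70 extensions
  placing 1:a first → 56 extensions
total linear extensions = 126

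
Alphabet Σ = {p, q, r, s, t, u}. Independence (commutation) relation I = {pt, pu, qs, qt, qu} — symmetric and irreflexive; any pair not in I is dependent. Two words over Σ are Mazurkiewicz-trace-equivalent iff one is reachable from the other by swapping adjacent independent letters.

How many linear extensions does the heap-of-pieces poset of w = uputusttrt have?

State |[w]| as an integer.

5

piece 0:u — minimal
piece 1:p — minimal
piece 2:u rests on {0:u}
piece 3:t rests on {2:u}
piece 4:u rests on {3:t}
piece 5:s rests on {1:p, 4:u}
piece 6:t rests on {5:s}
piece 7:t rests on {6:t}
piece 8:r rests on {7:t}
piece 9:t rests on {8:r}
minimal pieces: {0:u, 1:p}
ways to finish when only these pieces remain (= sum over removing one remaining piece with nothing left below it):
  1 left: {9}→1
  2 left: {8,9}→1
  3 left: {7,8,9}→1
  4 left: {6,7,8,9}→1
  5 left: {5,6,7,8,9}→1
  6 left: {1,5,6,7,8,9}→1  {4,5,6,7,8,9}→1
  7 left: {1,4,5,6,7,8,9}→2  {3,4,5,6,7,8,9}→1
  8 left: {1,3,4,5,6,7,8,9}→3  {2,3,4,5,6,7,8,9}→1
  placing 0:u first → 4 extensions
  placing 1:p first → 1 extensions
total linear extensions = 5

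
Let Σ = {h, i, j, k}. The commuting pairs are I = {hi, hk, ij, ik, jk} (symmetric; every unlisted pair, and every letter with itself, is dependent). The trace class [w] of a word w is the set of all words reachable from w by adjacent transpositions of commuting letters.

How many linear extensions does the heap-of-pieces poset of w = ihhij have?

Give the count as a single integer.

10

#0=i has no predecessor
#1=h has no predecessor
#2=h depends on [1:h]
#3=i depends on [0:i]
#4=j depends on [2:h]
sources: [0:i, 1:h]
N(rest) = Σ N(rest − s) over sources s of rest; N(one piece) = 1:
  size 1 → [3]=1  [4]=1
  size 2 → [0,3]=1  [2,4]=1  [3,4]=2
  size 3 → [0,3,4]=3  [1,2,4]=1  [2,3,4]=3
  first=0(i) contributes 4
  first=1(h) contributes 6
|[w]| = 10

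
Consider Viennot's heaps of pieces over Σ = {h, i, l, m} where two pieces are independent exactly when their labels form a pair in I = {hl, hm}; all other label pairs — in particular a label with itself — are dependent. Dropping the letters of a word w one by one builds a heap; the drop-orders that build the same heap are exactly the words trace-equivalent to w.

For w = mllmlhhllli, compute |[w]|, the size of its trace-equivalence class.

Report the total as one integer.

45

0(m) covers ∅
1(l) covers 0:m
2(l) covers 1:l
3(m) covers 2:l
4(l) covers 3:m
5(h) covers ∅
6(h) covers 5:h
7(l) covers 4:l
8(l) covers 7:l
9(l) covers 8:l
10(i) covers 6:h, 9:l
floor of heap: 0:m, 5:h
completions by unplaced set U, small U first (add the entries for U minus each lowest piece of U):
  |U|=1: {10}:1
  |U|=2: {6,10}:1  {9,10}:1
  |U|=3: {5,6,10}:1  {6,9,10}:2  {8,9,10}:1
  |U|=4: {5,6,9,10}:3  {6,8,9,10}:3  {7,8,9,10}:1
  |U|=5: {4,7,8,9,10}:1  {5,6,8,9,10}:6  {6,7,8,9,10}:4
  |U|=6: {3,4,7,8,9,10}:1  {4,6,7,8,9,10}:5  {5,6,7,8,9,10}:10
  |U|=7: {2,3,4,7,8,9,10}:1  {3,4,6,7,8,9,10}:6  {4,5,6,7,8,9,10}:15
  |U|=8: {1,2,3,4,7,8,9,10}:1  {2,3,4,6,7,8,9,10}:7  {3,4,5,6,7,8,9,10}:21
  |U|=9: {0,1,2,3,4,7,8,9,10}:1  {1,2,3,4,6,7,8,9,10}:8  {2,3,4,5,6,7,8,9,10}:28
  start at 0(m): 36
  start at 5(h): 9
sum over floor = 45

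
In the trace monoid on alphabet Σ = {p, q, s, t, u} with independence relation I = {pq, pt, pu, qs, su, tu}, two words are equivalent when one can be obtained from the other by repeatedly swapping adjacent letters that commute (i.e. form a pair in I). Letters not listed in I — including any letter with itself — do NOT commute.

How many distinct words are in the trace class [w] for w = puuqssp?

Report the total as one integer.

0(p) covers ∅
1(u) covers ∅
2(u) covers 1:u
3(q) covers 2:u
4(s) covers 0:p
5(s) covers 4:s
6(p) covers 5:s
floor of heap: 0:p, 1:u
completions by unplaced set U, small U first (add the entries for U minus each lowest piece of U):
  |U|=1: {3}:1  {6}:1
  |U|=2: {2,3}:1  {3,6}:2  {5,6}:1
  |U|=3: {1,2,3}:1  {2,3,6}:3  {3,5,6}:3  {4,5,6}:1
  |U|=4: {0,4,5,6}:1  {1,2,3,6}:4  {2,3,5,6}:6  {3,4,5,6}:4
  |U|=5: {0,3,4,5,6}:5  {1,2,3,5,6}:10  {2,3,4,5,6}:10
  start at 0(p): 20
  start at 1(u): 15
sum over floor = 35

35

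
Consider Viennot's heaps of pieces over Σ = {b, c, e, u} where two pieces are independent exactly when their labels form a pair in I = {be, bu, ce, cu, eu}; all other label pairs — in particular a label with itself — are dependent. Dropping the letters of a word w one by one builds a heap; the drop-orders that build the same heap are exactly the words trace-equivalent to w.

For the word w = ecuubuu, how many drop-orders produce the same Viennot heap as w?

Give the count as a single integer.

105

#0=e has no predecessor
#1=c has no predecessor
#2=u has no predecessor
#3=u depends on [2:u]
#4=b depends on [1:c]
#5=u depends on [3:u]
#6=u depends on [5:u]
sources: [0:e, 1:c, 2:u]
N(rest) = Σ N(rest − s) over sources s of rest; N(one piece) = 1:
  size 1 → [0]=1  [4]=1  [6]=1
  size 2 → [0,4]=2  [0,6]=2  [1,4]=1  [4,6]=2  [5,6]=1
  size 3 → [0,1,4]=3  [0,4,6]=6  [0,5,6]=3  [1,4,6]=3  [3,5,6]=1  [4,5,6]=3
  size 4 → [0,1,4,6]=12  [0,3,5,6]=4  [0,4,5,6]=12  [1,4,5,6]=6  [2,3,5,6]=1  [3,4,5,6]=4
  size 5 → [0,1,4,5,6]=30  [0,2,3,5,6]=5  [0,3,4,5,6]=20  [1,3,4,5,6]=10  [2,3,4,5,6]=5
  first=0(e) contributes 15
  first=1(c) contributes 30
  first=2(u) contributes 60
|[w]| = 105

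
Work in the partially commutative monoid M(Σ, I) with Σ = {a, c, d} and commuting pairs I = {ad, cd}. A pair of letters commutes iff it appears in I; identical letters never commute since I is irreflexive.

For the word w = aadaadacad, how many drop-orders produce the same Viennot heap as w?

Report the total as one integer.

120

piece 0:a — minimal
piece 1:a rests on {0:a}
piece 2:d — minimal
piece 3:a rests on {1:a}
piece 4:a rests on {3:a}
piece 5:d rests on {2:d}
piece 6:a rests on {4:a}
piece 7:c rests on {6:a}
piece 8:a rests on {7:c}
piece 9:d rests on {5:d}
minimal pieces: {0:a, 2:d}
ways to finish when only these pieces remain (= sum over removing one remaining piece with nothing left below it):
  1 left: {8}→1  {9}→1
  2 left: {5,9}→1  {7,8}→1  {8,9}→2
  3 left: {2,5,9}→1  {5,8,9}→3  {6,7,8}→1  {7,8,9}→3
  4 left: {2,5,8,9}→4  {4,6,7,8}→1  {5,7,8,9}→6  {6,7,8,9}→4
  5 left: {2,5,7,8,9}→10  {3,4,6,7,8}→1  {4,6,7,8,9}→5  {5,6,7,8,9}→10
  6 left: {1,3,4,6,7,8}→1  {2,5,6,7,8,9}→20  {3,4,6,7,8,9}→6  {4,5,6,7,8,9}→15
  7 left: {0,1,3,4,6,7,8}→1  {1,3,4,6,7,8,9}→7  {2,4,5,6,7,8,9}→35  {3,4,5,6,7,8,9}→21
  8 left: {0,1,3,4,6,7,8,9}→8  {1,3,4,5,6,7,8,9}→28  {2,3,4,5,6,7,8,9}→56
  placing 0:a first → 84 extensions
  placing 2:d first → 36 extensions
total linear extensions = 120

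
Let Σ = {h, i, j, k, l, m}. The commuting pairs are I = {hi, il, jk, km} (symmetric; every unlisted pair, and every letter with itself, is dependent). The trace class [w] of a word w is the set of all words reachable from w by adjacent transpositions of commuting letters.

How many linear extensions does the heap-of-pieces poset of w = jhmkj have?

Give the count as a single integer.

#0=j has no predecessor
#1=h depends on [0:j]
#2=m depends on [1:h]
#3=k depends on [1:h]
#4=j depends on [2:m]
sources: [0:j]
N(rest) = Σ N(rest − s) over sources s of rest; N(one piece) = 1:
  size 1 → [3]=1  [4]=1
  size 2 → [2,4]=1  [3,4]=2
  size 3 → [2,3,4]=3
  first=0(j) contributes 3

3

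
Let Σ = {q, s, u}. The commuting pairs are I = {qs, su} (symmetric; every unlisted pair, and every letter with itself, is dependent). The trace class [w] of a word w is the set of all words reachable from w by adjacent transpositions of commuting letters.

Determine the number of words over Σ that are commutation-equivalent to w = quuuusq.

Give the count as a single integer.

#0=q has no predecessor
#1=u depends on [0:q]
#2=u depends on [1:u]
#3=u depends on [2:u]
#4=u depends on [3:u]
#5=s has no predecessor
#6=q depends on [4:u]
sources: [0:q, 5:s]
N(rest) = Σ N(rest − s) over sources s of rest; N(one piece) = 1:
  size 1 → [5]=1  [6]=1
  size 2 → [4,6]=1  [5,6]=2
  size 3 → [3,4,6]=1  [4,5,6]=3
  size 4 → [2,3,4,6]=1  [3,4,5,6]=4
  size 5 → [1,2,3,4,6]=1  [2,3,4,5,6]=5
  first=0(q) contributes 6
  first=5(s) contributes 1
|[w]| = 7

7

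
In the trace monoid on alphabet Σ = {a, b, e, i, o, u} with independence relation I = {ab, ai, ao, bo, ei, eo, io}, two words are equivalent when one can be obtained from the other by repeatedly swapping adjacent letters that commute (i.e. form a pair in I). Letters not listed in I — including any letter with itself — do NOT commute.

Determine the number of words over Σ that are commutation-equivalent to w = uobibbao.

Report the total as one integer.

105

#0=u has no predecessor
#1=o depends on [0:u]
#2=b depends on [0:u]
#3=i depends on [2:b]
#4=b depends on [3:i]
#5=b depends on [4:b]
#6=a depends on [0:u]
#7=o depends on [1:o]
sources: [0:u]
N(rest) = Σ N(rest − s) over sources s of rest; N(one piece) = 1:
  size 1 → [5]=1  [6]=1  [7]=1
  size 2 → [1,7]=1  [4,5]=1  [5,6]=2  [5,7]=2  [6,7]=2
  size 3 → [1,5,7]=3  [1,6,7]=3  [3,4,5]=1  [4,5,6]=3  [4,5,7]=3  [5,6,7]=6
  size 4 → [1,4,5,7]=6  [1,5,6,7]=12  [2,3,4,5]=1  [3,4,5,6]=4  [3,4,5,7]=4  [4,5,6,7]=12
  size 5 → [1,3,4,5,7]=10  [1,4,5,6,7]=30  [2,3,4,5,6]=5  [2,3,4,5,7]=5  [3,4,5,6,7]=20
  size 6 → [1,2,3,4,5,7]=15  [1,3,4,5,6,7]=60  [2,3,4,5,6,7]=30
  first=0(u) contributes 105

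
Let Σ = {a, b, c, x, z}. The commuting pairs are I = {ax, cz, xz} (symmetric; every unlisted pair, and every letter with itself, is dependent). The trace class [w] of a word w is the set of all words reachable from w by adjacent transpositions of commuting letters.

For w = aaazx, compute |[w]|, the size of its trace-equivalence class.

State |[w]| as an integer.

0(a) covers ∅
1(a) covers 0:a
2(a) covers 1:a
3(z) covers 2:a
4(x) covers ∅
floor of heap: 0:a, 4:x
completions by unplaced set U, small U first (add the entries for U minus each lowest piece of U):
  |U|=1: {3}:1  {4}:1
  |U|=2: {2,3}:1  {3,4}:2
  |U|=3: {1,2,3}:1  {2,3,4}:3
  start at 0(a): 4
  start at 4(x): 1
sum over floor = 5

5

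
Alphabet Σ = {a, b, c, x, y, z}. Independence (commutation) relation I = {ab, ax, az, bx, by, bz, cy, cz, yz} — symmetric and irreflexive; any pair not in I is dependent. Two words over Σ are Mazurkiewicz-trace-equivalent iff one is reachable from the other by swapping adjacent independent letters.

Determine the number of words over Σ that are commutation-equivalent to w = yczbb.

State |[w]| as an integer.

0(y) covers ∅
1(c) covers ∅
2(z) covers ∅
3(b) covers 1:c
4(b) covers 3:b
floor of heap: 0:y, 1:c, 2:z
completions by unplaced set U, small U first (add the entries for U minus each lowest piece of U):
  |U|=1: {0}:1  {2}:1  {4}:1
  |U|=2: {0,2}:2  {0,4}:2  {2,4}:2  {3,4}:1
  |U|=3: {0,2,4}:6  {0,3,4}:3  {1,3,4}:1  {2,3,4}:3
  start at 0(y): 4
  start at 1(c): 12
  start at 2(z): 4
sum over floor = 20

20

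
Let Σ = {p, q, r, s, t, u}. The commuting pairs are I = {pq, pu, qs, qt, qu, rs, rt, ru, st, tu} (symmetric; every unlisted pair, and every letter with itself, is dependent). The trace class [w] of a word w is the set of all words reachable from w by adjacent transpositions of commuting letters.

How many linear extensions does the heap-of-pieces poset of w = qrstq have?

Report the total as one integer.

piece 0:q — minimal
piece 1:r rests on {0:q}
piece 2:s — minimal
piece 3:t — minimal
piece 4:q rests on {1:r}
minimal pieces: {0:q, 2:s, 3:t}
ways to finish when only these pieces remain (= sum over removing one remaining piece with nothing left below it):
  1 left: {2}→1  {3}→1  {4}→1
  2 left: {1,4}→1  {2,3}→2  {2,4}→2  {3,4}→2
  3 left: {0,1,4}→1  {1,2,4}→3  {1,3,4}→3  {2,3,4}→6
  placing 0:q first → 12 extensions
  placing 2:s first → 4 extensions
  placing 3:t first → 4 extensions
total linear extensions = 20

20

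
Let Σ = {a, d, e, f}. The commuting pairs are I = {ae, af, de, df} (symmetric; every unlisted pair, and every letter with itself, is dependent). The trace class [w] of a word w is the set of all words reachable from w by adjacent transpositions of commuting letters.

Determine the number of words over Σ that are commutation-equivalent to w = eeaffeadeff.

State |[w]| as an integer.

#0=e has no predecessor
#1=e depends on [0:e]
#2=a has no predecessor
#3=f depends on [1:e]
#4=f depends on [3:f]
#5=e depends on [4:f]
#6=a depends on [2:a]
#7=d depends on [6:a]
#8=e depends on [5:e]
#9=f depends on [8:e]
#10=f depends on [9:f]
sources: [0:e, 2:a]
N(rest) = Σ N(rest − s) over sources s of rest; N(one piece) = 1:
  size 1 → [7]=1  [10]=1
  size 2 → [6,7]=1  [7,10]=2  [9,10]=1
  size 3 → [2,6,7]=1  [6,7,10]=3  [7,9,10]=3  [8,9,10]=1
  size 4 → [2,6,7,10]=4  [5,8,9,10]=1  [6,7,9,10]=6  [7,8,9,10]=4
  size 5 → [2,6,7,9,10]=10  [4,5,8,9,10]=1  [5,7,8,9,10]=5  [6,7,8,9,10]=10
  size 6 → [2,6,7,8,9,10]=20  [3,4,5,8,9,10]=1  [4,5,7,8,9,10]=6  [5,6,7,8,9,10]=15
  size 7 → [1,3,4,5,8,9,10]=1  [2,5,6,7,8,9,10]=35  [3,4,5,7,8,9,10]=7  [4,5,6,7,8,9,10]=21
  size 8 → [0,1,3,4,5,8,9,10]=1  [1,3,4,5,7,8,9,10]=8  [2,4,5,6,7,8,9,10]=56  [3,4,5,6,7,8,9,10]=28
  size 9 → [0,1,3,4,5,7,8,9,10]=9  [1,3,4,5,6,7,8,9,10]=36  [2,3,4,5,6,7,8,9,10]=84
  first=0(e) contributes 120
  first=2(a) contributes 45
|[w]| = 165

165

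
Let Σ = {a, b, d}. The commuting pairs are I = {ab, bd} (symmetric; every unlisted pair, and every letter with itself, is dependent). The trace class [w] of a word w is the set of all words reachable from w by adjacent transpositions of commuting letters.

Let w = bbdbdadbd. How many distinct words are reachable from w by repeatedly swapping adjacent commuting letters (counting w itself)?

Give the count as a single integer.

0(b) covers ∅
1(b) covers 0:b
2(d) covers ∅
3(b) covers 1:b
4(d) covers 2:d
5(a) covers 4:d
6(d) covers 5:a
7(b) covers 3:b
8(d) covers 6:d
floor of heap: 0:b, 2:d
completions by unplaced set U, small U first (add the entries for U minus each lowest piece of U):
  |U|=1: {7}:1  {8}:1
  |U|=2: {3,7}:1  {6,8}:1  {7,8}:2
  |U|=3: {1,3,7}:1  {3,7,8}:3  {5,6,8}:1  {6,7,8}:3
  |U|=4: {0,1,3,7}:1  {1,3,7,8}:4  {3,6,7,8}:6  {4,5,6,8}:1  {5,6,7,8}:4
  |U|=5: {0,1,3,7,8}:5  {1,3,6,7,8}:10  {2,4,5,6,8}:1  {3,5,6,7,8}:10  {4,5,6,7,8}:5
  |U|=6: {0,1,3,6,7,8}:15  {1,3,5,6,7,8}:20  {2,4,5,6,7,8}:6  {3,4,5,6,7,8}:15
  |U|=7: {0,1,3,5,6,7,8}:35  {1,3,4,5,6,7,8}:35  {2,3,4,5,6,7,8}:21
  start at 0(b): 56
  start at 2(d): 70
sum over floor = 126

126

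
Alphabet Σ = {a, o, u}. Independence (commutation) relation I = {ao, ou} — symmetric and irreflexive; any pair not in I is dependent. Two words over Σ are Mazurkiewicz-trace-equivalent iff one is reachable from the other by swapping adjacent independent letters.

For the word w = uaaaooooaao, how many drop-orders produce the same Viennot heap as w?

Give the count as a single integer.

462

piece 0:u — minimal
piece 1:a rests on {0:u}
piece 2:a rests on {1:a}
piece 3:a rests on {2:a}
piece 4:o — minimal
piece 5:o rests on {4:o}
piece 6:o rests on {5:o}
piece 7:o rests on {6:o}
piece 8:a rests on {3:a}
piece 9:a rests on {8:a}
piece 10:o rests on {7:o}
minimal pieces: {0:u, 4:o}
ways to finish when only these pieces remain (= sum over removing one remaining piece with nothing left below it):
  1 left: {9}→1  {10}→1
  2 left: {7,10}→1  {8,9}→1  {9,10}→2
  3 left: {3,8,9}→1  {6,7,10}→1  {7,9,10}→3  {8,9,10}→3
  4 left: {2,3,8,9}→1  {3,8,9,10}→4  {5,6,7,10}→1  {6,7,9,10}→4  {7,8,9,10}→6
  5 left: {1,2,3,8,9}→1  {2,3,8,9,10}→5  {3,7,8,9,10}→10  {4,5,6,7,10}→1  {5,6,7,9,10}→5  {6,7,8,9,10}→10
  6 left: {0,1,2,3,8,9}→1  {1,2,3,8,9,10}→6  {2,3,7,8,9,10}→15  {3,6,7,8,9,10}→20  {4,5,6,7,9,10}→6  {5,6,7,8,9,10}→15
  7 left: {0,1,2,3,8,9,10}→7  {1,2,3,7,8,9,10}→21  {2,3,6,7,8,9,10}→35  {3,5,6,7,8,9,10}→35  {4,5,6,7,8,9,10}→21
  8 left: {0,1,2,3,7,8,9,10}→28  {1,2,3,6,7,8,9,10}→56  {2,3,5,6,7,8,9,10}→70  {3,4,5,6,7,8,9,10}→56
  9 left: {0,1,2,3,6,7,8,9,10}→84  {1,2,3,5,6,7,8,9,10}→126  {2,3,4,5,6,7,8,9,10}→126
  placing 0:u first → 252 extensions
  placing 4:o first → 210 extensions
total linear extensions = 462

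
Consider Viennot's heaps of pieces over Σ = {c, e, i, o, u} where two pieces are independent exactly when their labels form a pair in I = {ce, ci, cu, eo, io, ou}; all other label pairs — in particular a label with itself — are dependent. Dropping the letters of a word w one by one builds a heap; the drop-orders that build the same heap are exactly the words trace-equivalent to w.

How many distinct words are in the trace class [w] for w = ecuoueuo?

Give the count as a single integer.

piece 0:e — minimal
piece 1:c — minimal
piece 2:u rests on {0:e}
piece 3:o rests on {1:c}
piece 4:u rests on {2:u}
piece 5:e rests on {4:u}
piece 6:u rests on {5:e}
piece 7:o rests on {3:o}
minimal pieces: {0:e, 1:c}
ways to finish when only these pieces remain (= sum over removing one remaining piece with nothing left below it):
  1 left: {6}→1  {7}→1
  2 left: {3,7}→1  {5,6}→1  {6,7}→2
  3 left: {1,3,7}→1  {3,6,7}→3  {4,5,6}→1  {5,6,7}→3
  4 left: {1,3,6,7}→4  {2,4,5,6}→1  {3,5,6,7}→6  {4,5,6,7}→4
  5 left: {0,2,4,5,6}→1  {1,3,5,6,7}→10  {2,4,5,6,7}→5  {3,4,5,6,7}→10
  6 left: {0,2,4,5,6,7}→6  {1,3,4,5,6,7}→20  {2,3,4,5,6,7}→15
  placing 0:e first → 35 extensions
  placing 1:c first → 21 extensions
total linear extensions = 56

56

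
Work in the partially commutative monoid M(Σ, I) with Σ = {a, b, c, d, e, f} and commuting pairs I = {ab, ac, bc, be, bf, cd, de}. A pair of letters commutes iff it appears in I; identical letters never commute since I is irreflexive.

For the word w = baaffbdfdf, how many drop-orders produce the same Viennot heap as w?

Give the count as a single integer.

15

0(b) covers ∅
1(a) covers ∅
2(a) covers 1:a
3(f) covers 2:a
4(f) covers 3:f
5(b) covers 0:b
6(d) covers 4:f, 5:b
7(f) covers 6:d
8(d) covers 7:f
9(f) covers 8:d
floor of heap: 0:b, 1:a
completions by unplaced set U, small U first (add the entries for U minus each lowest piece of U):
  |U|=1: {9}:1
  |U|=2: {8,9}:1
  |U|=3: {7,8,9}:1
  |U|=4: {6,7,8,9}:1
  |U|=5: {4,6,7,8,9}:1  {5,6,7,8,9}:1
  |U|=6: {0,5,6,7,8,9}:1  {3,4,6,7,8,9}:1  {4,5,6,7,8,9}:2
  |U|=7: {0,4,5,6,7,8,9}:3  {2,3,4,6,7,8,9}:1  {3,4,5,6,7,8,9}:3
  |U|=8: {0,3,4,5,6,7,8,9}:6  {1,2,3,4,6,7,8,9}:1  {2,3,4,5,6,7,8,9}:4
  start at 0(b): 5
  start at 1(a): 10
sum over floor = 15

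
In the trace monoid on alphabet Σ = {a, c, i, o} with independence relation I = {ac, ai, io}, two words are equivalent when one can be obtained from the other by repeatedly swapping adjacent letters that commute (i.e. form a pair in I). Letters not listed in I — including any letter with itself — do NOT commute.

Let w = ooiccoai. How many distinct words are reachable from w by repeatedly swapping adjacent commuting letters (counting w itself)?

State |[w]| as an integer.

9

piece 0:o — minimal
piece 1:o rests on {0:o}
piece 2:i — minimal
piece 3:c rests on {1:o, 2:i}
piece 4:c rests on {3:c}
piece 5:o rests on {4:c}
piece 6:a rests on {5:o}
piece 7:i rests on {4:c}
minimal pieces: {0:o, 2:i}
ways to finish when only these pieces remain (= sum over removing one remaining piece with nothing left below it):
  1 left: {6}→1  {7}→1
  2 left: {5,6}→1  {6,7}→2
  3 left: {5,6,7}→3
  4 left: {4,5,6,7}→3
  5 left: {3,4,5,6,7}→3
  6 left: {1,3,4,5,6,7}→3  {2,3,4,5,6,7}→3
  placing 0:o first → 6 extensions
  placing 2:i first → 3 extensions
total linear extensions = 9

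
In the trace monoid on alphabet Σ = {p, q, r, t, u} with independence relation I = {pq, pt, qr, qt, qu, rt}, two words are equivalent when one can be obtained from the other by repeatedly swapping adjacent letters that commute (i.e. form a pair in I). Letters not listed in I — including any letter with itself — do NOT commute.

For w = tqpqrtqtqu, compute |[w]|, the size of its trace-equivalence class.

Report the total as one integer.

2100

piece 0:t — minimal
piece 1:q — minimal
piece 2:p — minimal
piece 3:q rests on {1:q}
piece 4:r rests on {2:p}
piece 5:t rests on {0:t}
piece 6:q rests on {3:q}
piece 7:t rests on {5:t}
piece 8:q rests on {6:q}
piece 9:u rests on {4:r, 7:t}
minimal pieces: {0:t, 1:q, 2:p}
ways to finish when only these pieces remain (= sum over removing one remaining piece with nothing left below it):
  1 left: {8}→1  {9}→1
  2 left: {4,9}→1  {6,8}→1  {7,9}→1  {8,9}→2
  3 left: {2,4,9}→1  {3,6,8}→1  {4,7,9}→2  {4,8,9}→3  {5,7,9}→1  {6,8,9}→3  {7,8,9}→3
  4 left: {0,5,7,9}→1  {1,3,6,8}→1  {2,4,7,9}→3  {2,4,8,9}→4  {3,6,8,9}→4  {4,5,7,9}→3  {4,6,8,9}→6  {4,7,8,9}→8  {5,7,8,9}→4  {6,7,8,9}→6
  5 left: {0,4,5,7,9}→4  {0,5,7,8,9}→5  {1,3,6,8,9}→5  {2,4,5,7,9}→6  {2,4,6,8,9}→10  {2,4,7,8,9}→15  {3,4,6,8,9}→10  {3,6,7,8,9}→10  {4,5,7,8,9}→15  {4,6,7,8,9}→20  {5,6,7,8,9}→10
  6 left: {0,2,4,5,7,9}→10  {0,4,5,7,8,9}→24  {0,5,6,7,8,9}→15  {1,3,4,6,8,9}→15  {1,3,6,7,8,9}→15  {2,3,4,6,8,9}→20  {2,4,5,7,8,9}→36  {2,4,6,7,8,9}→45  {3,4,6,7,8,9}→40  {3,5,6,7,8,9}→20  {4,5,6,7,8,9}→45
  7 left: {0,2,4,5,7,8,9}→70  {0,3,5,6,7,8,9}→35  {0,4,5,6,7,8,9}→84  {1,2,3,4,6,8,9}→35  {1,3,4,6,7,8,9}→70  {1,3,5,6,7,8,9}→35  {2,3,4,6,7,8,9}→105  {2,4,5,6,7,8,9}→126  {3,4,5,6,7,8,9}→105
  8 left: {0,1,3,5,6,7,8,9}→70  {0,2,4,5,6,7,8,9}→280  {0,3,4,5,6,7,8,9}→224  {1,2,3,4,6,7,8,9}→210  {1,3,4,5,6,7,8,9}→210  {2,3,4,5,6,7,8,9}→336
  placing 0:t first → 756 extensions
  placing 1:q first → 840 extensions
  placing 2:p first → 504 extensions
total linear extensions = 2100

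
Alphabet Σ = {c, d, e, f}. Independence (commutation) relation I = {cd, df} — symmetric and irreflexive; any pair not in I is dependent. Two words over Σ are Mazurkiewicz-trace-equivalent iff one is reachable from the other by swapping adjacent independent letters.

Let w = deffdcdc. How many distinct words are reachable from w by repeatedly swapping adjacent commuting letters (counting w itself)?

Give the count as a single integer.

15

piece 0:d — minimal
piece 1:e rests on {0:d}
piece 2:f rests on {1:e}
piece 3:f rests on {2:f}
piece 4:d rests on {1:e}
piece 5:c rests on {3:f}
piece 6:d rests on {4:d}
piece 7:c rests on {5:c}
minimal pieces: {0:d}
ways to finish when only these pieces remain (= sum over removing one remaining piece with nothing left below it):
  1 left: {6}→1  {7}→1
  2 left: {4,6}→1  {5,7}→1  {6,7}→2
  3 left: {3,5,7}→1  {4,6,7}→3  {5,6,7}→3
  4 left: {2,3,5,7}→1  {3,5,6,7}→4  {4,5,6,7}→6
  5 left: {2,3,5,6,7}→5  {3,4,5,6,7}→10
  6 left: {2,3,4,5,6,7}→15
  placing 0:d first → 15 extensions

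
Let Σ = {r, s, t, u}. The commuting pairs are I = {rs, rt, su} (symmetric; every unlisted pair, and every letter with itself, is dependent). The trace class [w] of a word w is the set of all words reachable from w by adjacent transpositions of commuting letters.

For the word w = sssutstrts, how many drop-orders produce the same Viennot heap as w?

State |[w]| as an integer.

30

#0=s has no predecessor
#1=s depends on [0:s]
#2=s depends on [1:s]
#3=u has no predecessor
#4=t depends on [2:s, 3:u]
#5=s depends on [4:t]
#6=t depends on [5:s]
#7=r depends on [3:u]
#8=t depends on [6:t]
#9=s depends on [8:t]
sources: [0:s, 3:u]
N(rest) = Σ N(rest − s) over sources s of rest; N(one piece) = 1:
  size 1 → [7]=1  [9]=1
  size 2 → [7,9]=2  [8,9]=1
  size 3 → [6,8,9]=1  [7,8,9]=3
  size 4 → [5,6,8,9]=1  [6,7,8,9]=4
  size 5 → [4,5,6,8,9]=1  [5,6,7,8,9]=5
  size 6 → [2,4,5,6,8,9]=1  [4,5,6,7,8,9]=6
  size 7 → [1,2,4,5,6,8,9]=1  [2,4,5,6,7,8,9]=7  [3,4,5,6,7,8,9]=6
  size 8 → [0,1,2,4,5,6,8,9]=1  [1,2,4,5,6,7,8,9]=8  [2,3,4,5,6,7,8,9]=13
  first=0(s) contributes 21
  first=3(u) contributes 9
|[w]| = 30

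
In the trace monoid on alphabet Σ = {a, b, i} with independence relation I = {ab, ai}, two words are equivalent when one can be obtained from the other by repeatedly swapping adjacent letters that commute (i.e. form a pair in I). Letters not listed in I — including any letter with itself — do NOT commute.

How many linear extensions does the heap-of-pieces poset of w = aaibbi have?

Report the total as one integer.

15

#0=a has no predecessor
#1=a depends on [0:a]
#2=i has no predecessor
#3=b depends on [2:i]
#4=b depends on [3:b]
#5=i depends on [4:b]
sources: [0:a, 2:i]
N(rest) = Σ N(rest − s) over sources s of rest; N(one piece) = 1:
  size 1 → [1]=1  [5]=1
  size 2 → [0,1]=1  [1,5]=2  [4,5]=1
  size 3 → [0,1,5]=3  [1,4,5]=3  [3,4,5]=1
  size 4 → [0,1,4,5]=6  [1,3,4,5]=4  [2,3,4,5]=1
  first=0(a) contributes 5
  first=2(i) contributes 10
|[w]| = 15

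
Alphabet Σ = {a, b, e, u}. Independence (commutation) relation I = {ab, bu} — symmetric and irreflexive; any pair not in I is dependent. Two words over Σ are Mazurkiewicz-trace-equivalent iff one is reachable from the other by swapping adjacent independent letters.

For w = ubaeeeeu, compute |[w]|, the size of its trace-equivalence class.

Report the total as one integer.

3

drop 0:u onto floor
drop 1:b onto floor
drop 2:a onto {0:u}
drop 3:e onto {1:b, 2:a}
drop 4:e onto {3:e}
drop 5:e onto {4:e}
drop 6:e onto {5:e}
drop 7:u onto {6:e}
ground layer = {0:u, 1:b}
drop-orders for the pieces not yet dropped (sum over which currently-grounded one goes next):
  1 to go: {7} 1
  2 to go: {6,7} 1
  3 to go: {5,6,7} 1
  4 to go: {4,5,6,7} 1
  5 to go: {3,4,5,6,7} 1
  6 to go: {1,3,4,5,6,7} 1  {2,3,4,5,6,7} 1
  if 0:u drops first: 2 orders
  if 1:b drops first: 1 orders
heap linearizations: 3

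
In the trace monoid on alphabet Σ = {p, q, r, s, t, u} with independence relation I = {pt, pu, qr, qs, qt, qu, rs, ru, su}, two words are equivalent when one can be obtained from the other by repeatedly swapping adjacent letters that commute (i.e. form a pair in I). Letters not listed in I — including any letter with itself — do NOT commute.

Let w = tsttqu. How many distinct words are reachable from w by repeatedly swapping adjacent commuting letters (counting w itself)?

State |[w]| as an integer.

6

piece 0:t — minimal
piece 1:s rests on {0:t}
piece 2:t rests on {1:s}
piece 3:t rests on {2:t}
piece 4:q — minimal
piece 5:u rests on {3:t}
minimal pieces: {0:t, 4:q}
ways to finish when only these pieces remain (= sum over removing one remaining piece with nothing left below it):
  1 left: {4}→1  {5}→1
  2 left: {3,5}→1  {4,5}→2
  3 left: {2,3,5}→1  {3,4,5}→3
  4 left: {1,2,3,5}→1  {2,3,4,5}→4
  placing 0:t first → 5 extensions
  placing 4:q first → 1 extensions
total linear extensions = 6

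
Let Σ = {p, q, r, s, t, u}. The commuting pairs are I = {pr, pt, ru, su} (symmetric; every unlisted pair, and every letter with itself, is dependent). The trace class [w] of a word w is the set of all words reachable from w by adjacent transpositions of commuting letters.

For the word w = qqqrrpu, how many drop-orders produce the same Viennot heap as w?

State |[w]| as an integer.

piece 0:q — minimal
piece 1:q rests on {0:q}
piece 2:q rests on {1:q}
piece 3:r rests on {2:q}
piece 4:r rests on {3:r}
piece 5:p rests on {2:q}
piece 6:u rests on {5:p}
minimal pieces: {0:q}
ways to finish when only these pieces remain (= sum over removing one remaining piece with nothing left below it):
  1 left: {4}→1  {6}→1
  2 left: {3,4}→1  {4,6}→2  {5,6}→1
  3 left: {3,4,6}→3  {4,5,6}→3
  4 left: {3,4,5,6}→6
  5 left: {2,3,4,5,6}→6
  placing 0:q first → 6 extensions

6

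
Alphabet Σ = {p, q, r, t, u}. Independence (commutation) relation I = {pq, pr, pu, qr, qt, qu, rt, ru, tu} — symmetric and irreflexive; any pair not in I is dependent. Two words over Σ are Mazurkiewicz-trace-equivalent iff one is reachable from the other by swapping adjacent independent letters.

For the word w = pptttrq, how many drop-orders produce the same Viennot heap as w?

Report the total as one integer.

42

drop 0:p onto floor
drop 1:p onto {0:p}
drop 2:t onto {1:p}
drop 3:t onto {2:t}
drop 4:t onto {3:t}
drop 5:r onto floor
drop 6:q onto floor
ground layer = {0:p, 5:r, 6:q}
drop-orders for the pieces not yet dropped (sum over which currently-grounded one goes next):
  1 to go: {4} 1  {5} 1  {6} 1
  2 to go: {3,4} 1  {4,5} 2  {4,6} 2  {5,6} 2
  3 to go: {2,3,4} 1  {3,4,5} 3  {3,4,6} 3  {4,5,6} 6
  4 to go: {1,2,3,4} 1  {2,3,4,5} 4  {2,3,4,6} 4  {3,4,5,6} 12
  5 to go: {0,1,2,3,4} 1  {1,2,3,4,5} 5  {1,2,3,4,6} 5  {2,3,4,5,6} 20
  if 0:p drops first: 30 orders
  if 5:r drops first: 6 orders
  if 6:q drops first: 6 orders
heap linearizations: 42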